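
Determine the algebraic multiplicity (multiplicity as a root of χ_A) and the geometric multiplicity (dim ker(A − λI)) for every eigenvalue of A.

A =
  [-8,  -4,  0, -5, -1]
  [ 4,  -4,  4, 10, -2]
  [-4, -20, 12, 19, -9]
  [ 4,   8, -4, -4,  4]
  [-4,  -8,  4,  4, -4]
λ = -4: alg = 2, geom = 2; λ = 0: alg = 3, geom = 2

Step 1 — factor the characteristic polynomial to read off the algebraic multiplicities:
  χ_A(x) = x^3*(x + 4)^2

Step 2 — compute geometric multiplicities via the rank-nullity identity g(λ) = n − rank(A − λI):
  rank(A − (-4)·I) = 3, so dim ker(A − (-4)·I) = n − 3 = 2
  rank(A − (0)·I) = 3, so dim ker(A − (0)·I) = n − 3 = 2

Summary:
  λ = -4: algebraic multiplicity = 2, geometric multiplicity = 2
  λ = 0: algebraic multiplicity = 3, geometric multiplicity = 2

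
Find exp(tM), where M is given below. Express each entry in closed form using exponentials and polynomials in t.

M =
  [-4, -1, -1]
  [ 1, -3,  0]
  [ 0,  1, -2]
e^{tM} =
  [-t*exp(-3*t) + exp(-3*t), -t*exp(-3*t), -t*exp(-3*t)]
  [-t^2*exp(-3*t)/2 + t*exp(-3*t), -t^2*exp(-3*t)/2 + exp(-3*t), -t^2*exp(-3*t)/2]
  [t^2*exp(-3*t)/2, t^2*exp(-3*t)/2 + t*exp(-3*t), t^2*exp(-3*t)/2 + t*exp(-3*t) + exp(-3*t)]

Strategy: write M = P · J · P⁻¹ where J is a Jordan canonical form, so e^{tM} = P · e^{tJ} · P⁻¹, and e^{tJ} can be computed block-by-block.

M has Jordan form
J =
  [-3,  1,  0]
  [ 0, -3,  1]
  [ 0,  0, -3]
(up to reordering of blocks).

Per-block formulas:
  For a 3×3 Jordan block J_3(-3): exp(t · J_3(-3)) = e^(-3t)·(I + t·N + (t^2/2)·N^2), where N is the 3×3 nilpotent shift.

After assembling e^{tJ} and conjugating by P, we get:

e^{tM} =
  [-t*exp(-3*t) + exp(-3*t), -t*exp(-3*t), -t*exp(-3*t)]
  [-t^2*exp(-3*t)/2 + t*exp(-3*t), -t^2*exp(-3*t)/2 + exp(-3*t), -t^2*exp(-3*t)/2]
  [t^2*exp(-3*t)/2, t^2*exp(-3*t)/2 + t*exp(-3*t), t^2*exp(-3*t)/2 + t*exp(-3*t) + exp(-3*t)]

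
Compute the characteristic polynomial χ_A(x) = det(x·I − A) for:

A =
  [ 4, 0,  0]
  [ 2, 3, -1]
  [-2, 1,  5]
x^3 - 12*x^2 + 48*x - 64

Expanding det(x·I − A) (e.g. by cofactor expansion or by noting that A is similar to its Jordan form J, which has the same characteristic polynomial as A) gives
  χ_A(x) = x^3 - 12*x^2 + 48*x - 64
which factors as (x - 4)^3. The eigenvalues (with algebraic multiplicities) are λ = 4 with multiplicity 3.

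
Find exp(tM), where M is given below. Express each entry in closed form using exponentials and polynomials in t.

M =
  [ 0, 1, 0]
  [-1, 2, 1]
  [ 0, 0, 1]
e^{tM} =
  [-t*exp(t) + exp(t), t*exp(t), t^2*exp(t)/2]
  [-t*exp(t), t*exp(t) + exp(t), t^2*exp(t)/2 + t*exp(t)]
  [0, 0, exp(t)]

Strategy: write M = P · J · P⁻¹ where J is a Jordan canonical form, so e^{tM} = P · e^{tJ} · P⁻¹, and e^{tJ} can be computed block-by-block.

M has Jordan form
J =
  [1, 1, 0]
  [0, 1, 1]
  [0, 0, 1]
(up to reordering of blocks).

Per-block formulas:
  For a 3×3 Jordan block J_3(1): exp(t · J_3(1)) = e^(1t)·(I + t·N + (t^2/2)·N^2), where N is the 3×3 nilpotent shift.

After assembling e^{tJ} and conjugating by P, we get:

e^{tM} =
  [-t*exp(t) + exp(t), t*exp(t), t^2*exp(t)/2]
  [-t*exp(t), t*exp(t) + exp(t), t^2*exp(t)/2 + t*exp(t)]
  [0, 0, exp(t)]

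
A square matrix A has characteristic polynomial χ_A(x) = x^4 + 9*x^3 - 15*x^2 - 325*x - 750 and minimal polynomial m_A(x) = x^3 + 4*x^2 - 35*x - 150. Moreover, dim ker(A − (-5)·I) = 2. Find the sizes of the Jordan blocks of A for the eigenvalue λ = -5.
Block sizes for λ = -5: [2, 1]

Step 1 — from the characteristic polynomial, algebraic multiplicity of λ = -5 is 3. From dim ker(A − (-5)·I) = 2, there are exactly 2 Jordan blocks for λ = -5.
Step 2 — from the minimal polynomial, the factor (x + 5)^2 tells us the largest block for λ = -5 has size 2.
Step 3 — with total size 3, 2 blocks, and largest block 2, the block sizes (in nonincreasing order) are [2, 1].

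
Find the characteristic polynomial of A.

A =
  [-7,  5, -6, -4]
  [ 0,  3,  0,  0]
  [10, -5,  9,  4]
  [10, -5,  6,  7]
x^4 - 12*x^3 + 54*x^2 - 108*x + 81

Expanding det(x·I − A) (e.g. by cofactor expansion or by noting that A is similar to its Jordan form J, which has the same characteristic polynomial as A) gives
  χ_A(x) = x^4 - 12*x^3 + 54*x^2 - 108*x + 81
which factors as (x - 3)^4. The eigenvalues (with algebraic multiplicities) are λ = 3 with multiplicity 4.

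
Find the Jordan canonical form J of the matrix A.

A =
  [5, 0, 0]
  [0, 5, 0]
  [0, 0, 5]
J_1(5) ⊕ J_1(5) ⊕ J_1(5)

The characteristic polynomial is
  det(x·I − A) = x^3 - 15*x^2 + 75*x - 125 = (x - 5)^3

Eigenvalues and multiplicities (the geometric multiplicity of λ is n − rank(A − λI), which equals the number of Jordan blocks for λ):
  λ = 5: algebraic multiplicity = 3, geometric multiplicity = 3

Determining the block sizes for each eigenvalue:
  λ = 5: gm = am = 3, so every block has size 1 → block sizes [1, 1, 1]

Assembling the blocks gives a Jordan form
J =
  [5, 0, 0]
  [0, 5, 0]
  [0, 0, 5]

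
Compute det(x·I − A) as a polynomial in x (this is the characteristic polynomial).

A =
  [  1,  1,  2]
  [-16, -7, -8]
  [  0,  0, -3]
x^3 + 9*x^2 + 27*x + 27

Expanding det(x·I − A) (e.g. by cofactor expansion or by noting that A is similar to its Jordan form J, which has the same characteristic polynomial as A) gives
  χ_A(x) = x^3 + 9*x^2 + 27*x + 27
which factors as (x + 3)^3. The eigenvalues (with algebraic multiplicities) are λ = -3 with multiplicity 3.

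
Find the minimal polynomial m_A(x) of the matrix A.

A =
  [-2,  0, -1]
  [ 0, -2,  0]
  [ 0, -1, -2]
x^3 + 6*x^2 + 12*x + 8

The characteristic polynomial is χ_A(x) = (x + 2)^3, so the eigenvalues are known. The minimal polynomial is
  m_A(x) = Π_λ (x − λ)^{k_λ}
where k_λ is the size of the *largest* Jordan block for λ (equivalently, the smallest k with (A − λI)^k v = 0 for every generalised eigenvector v of λ).

  λ = -2: largest Jordan block has size 3, contributing (x + 2)^3

So m_A(x) = (x + 2)^3 = x^3 + 6*x^2 + 12*x + 8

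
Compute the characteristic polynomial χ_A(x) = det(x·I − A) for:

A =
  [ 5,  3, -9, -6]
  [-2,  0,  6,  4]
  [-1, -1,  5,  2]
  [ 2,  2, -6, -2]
x^4 - 8*x^3 + 24*x^2 - 32*x + 16

Expanding det(x·I − A) (e.g. by cofactor expansion or by noting that A is similar to its Jordan form J, which has the same characteristic polynomial as A) gives
  χ_A(x) = x^4 - 8*x^3 + 24*x^2 - 32*x + 16
which factors as (x - 2)^4. The eigenvalues (with algebraic multiplicities) are λ = 2 with multiplicity 4.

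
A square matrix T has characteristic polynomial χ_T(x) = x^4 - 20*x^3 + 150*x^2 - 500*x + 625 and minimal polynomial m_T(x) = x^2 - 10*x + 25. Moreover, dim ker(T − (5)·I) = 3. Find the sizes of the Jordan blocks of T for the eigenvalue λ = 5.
Block sizes for λ = 5: [2, 1, 1]

Step 1 — from the characteristic polynomial, algebraic multiplicity of λ = 5 is 4. From dim ker(T − (5)·I) = 3, there are exactly 3 Jordan blocks for λ = 5.
Step 2 — from the minimal polynomial, the factor (x − 5)^2 tells us the largest block for λ = 5 has size 2.
Step 3 — with total size 4, 3 blocks, and largest block 2, the block sizes (in nonincreasing order) are [2, 1, 1].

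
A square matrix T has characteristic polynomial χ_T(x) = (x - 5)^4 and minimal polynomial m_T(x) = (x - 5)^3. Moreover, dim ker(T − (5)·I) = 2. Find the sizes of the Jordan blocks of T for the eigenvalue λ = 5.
Block sizes for λ = 5: [3, 1]

Step 1 — from the characteristic polynomial, algebraic multiplicity of λ = 5 is 4. From dim ker(T − (5)·I) = 2, there are exactly 2 Jordan blocks for λ = 5.
Step 2 — from the minimal polynomial, the factor (x − 5)^3 tells us the largest block for λ = 5 has size 3.
Step 3 — with total size 4, 2 blocks, and largest block 3, the block sizes (in nonincreasing order) are [3, 1].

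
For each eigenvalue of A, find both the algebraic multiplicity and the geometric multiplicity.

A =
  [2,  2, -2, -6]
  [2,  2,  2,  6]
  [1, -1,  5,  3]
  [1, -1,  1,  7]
λ = 4: alg = 4, geom = 3

Step 1 — factor the characteristic polynomial to read off the algebraic multiplicities:
  χ_A(x) = (x - 4)^4

Step 2 — compute geometric multiplicities via the rank-nullity identity g(λ) = n − rank(A − λI):
  rank(A − (4)·I) = 1, so dim ker(A − (4)·I) = n − 1 = 3

Summary:
  λ = 4: algebraic multiplicity = 4, geometric multiplicity = 3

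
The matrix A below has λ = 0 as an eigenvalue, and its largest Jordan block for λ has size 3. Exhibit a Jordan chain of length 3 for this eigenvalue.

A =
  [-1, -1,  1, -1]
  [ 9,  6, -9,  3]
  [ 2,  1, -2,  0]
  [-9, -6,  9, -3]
A Jordan chain for λ = 0 of length 3:
v_1 = (3, 0, 3, 0)ᵀ
v_2 = (-1, 9, 2, -9)ᵀ
v_3 = (1, 0, 0, 0)ᵀ

Let N = A − (0)·I. We want v_3 with N^3 v_3 = 0 but N^2 v_3 ≠ 0; then v_{j-1} := N · v_j for j = 3, …, 2.

Pick v_3 = (1, 0, 0, 0)ᵀ.
Then v_2 = N · v_3 = (-1, 9, 2, -9)ᵀ.
Then v_1 = N · v_2 = (3, 0, 3, 0)ᵀ.

Sanity check: (A − (0)·I) v_1 = (0, 0, 0, 0)ᵀ = 0. ✓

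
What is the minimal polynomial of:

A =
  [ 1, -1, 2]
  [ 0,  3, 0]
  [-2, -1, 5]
x^2 - 6*x + 9

The characteristic polynomial is χ_A(x) = (x - 3)^3, so the eigenvalues are known. The minimal polynomial is
  m_A(x) = Π_λ (x − λ)^{k_λ}
where k_λ is the size of the *largest* Jordan block for λ (equivalently, the smallest k with (A − λI)^k v = 0 for every generalised eigenvector v of λ).

  λ = 3: largest Jordan block has size 2, contributing (x − 3)^2

So m_A(x) = (x - 3)^2 = x^2 - 6*x + 9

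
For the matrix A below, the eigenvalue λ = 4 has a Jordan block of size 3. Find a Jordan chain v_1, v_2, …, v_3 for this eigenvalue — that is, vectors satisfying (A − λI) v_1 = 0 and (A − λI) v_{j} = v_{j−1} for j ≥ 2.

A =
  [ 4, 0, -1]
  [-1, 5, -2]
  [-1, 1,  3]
A Jordan chain for λ = 4 of length 3:
v_1 = (1, 1, 0)ᵀ
v_2 = (0, -1, -1)ᵀ
v_3 = (1, 0, 0)ᵀ

Let N = A − (4)·I. We want v_3 with N^3 v_3 = 0 but N^2 v_3 ≠ 0; then v_{j-1} := N · v_j for j = 3, …, 2.

Pick v_3 = (1, 0, 0)ᵀ.
Then v_2 = N · v_3 = (0, -1, -1)ᵀ.
Then v_1 = N · v_2 = (1, 1, 0)ᵀ.

Sanity check: (A − (4)·I) v_1 = (0, 0, 0)ᵀ = 0. ✓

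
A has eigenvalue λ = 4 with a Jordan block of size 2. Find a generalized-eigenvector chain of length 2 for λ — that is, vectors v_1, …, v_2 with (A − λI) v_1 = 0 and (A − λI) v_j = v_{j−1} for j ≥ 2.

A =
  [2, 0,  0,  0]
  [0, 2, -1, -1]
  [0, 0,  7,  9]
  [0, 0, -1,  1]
A Jordan chain for λ = 4 of length 2:
v_1 = (0, -1, 3, -1)ᵀ
v_2 = (0, 0, 1, 0)ᵀ

Let N = A − (4)·I. We want v_2 with N^2 v_2 = 0 but N^1 v_2 ≠ 0; then v_{j-1} := N · v_j for j = 2, …, 2.

Pick v_2 = (0, 0, 1, 0)ᵀ.
Then v_1 = N · v_2 = (0, -1, 3, -1)ᵀ.

Sanity check: (A − (4)·I) v_1 = (0, 0, 0, 0)ᵀ = 0. ✓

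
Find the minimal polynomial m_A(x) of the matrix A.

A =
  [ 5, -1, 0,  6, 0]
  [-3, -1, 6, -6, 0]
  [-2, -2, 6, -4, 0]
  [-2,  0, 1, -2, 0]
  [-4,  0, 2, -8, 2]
x^2 - 4*x + 4

The characteristic polynomial is χ_A(x) = (x - 2)^5, so the eigenvalues are known. The minimal polynomial is
  m_A(x) = Π_λ (x − λ)^{k_λ}
where k_λ is the size of the *largest* Jordan block for λ (equivalently, the smallest k with (A − λI)^k v = 0 for every generalised eigenvector v of λ).

  λ = 2: largest Jordan block has size 2, contributing (x − 2)^2

So m_A(x) = (x - 2)^2 = x^2 - 4*x + 4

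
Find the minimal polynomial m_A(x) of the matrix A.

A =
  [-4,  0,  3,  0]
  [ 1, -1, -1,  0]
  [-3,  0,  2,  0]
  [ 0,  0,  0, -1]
x^2 + 2*x + 1

The characteristic polynomial is χ_A(x) = (x + 1)^4, so the eigenvalues are known. The minimal polynomial is
  m_A(x) = Π_λ (x − λ)^{k_λ}
where k_λ is the size of the *largest* Jordan block for λ (equivalently, the smallest k with (A − λI)^k v = 0 for every generalised eigenvector v of λ).

  λ = -1: largest Jordan block has size 2, contributing (x + 1)^2

So m_A(x) = (x + 1)^2 = x^2 + 2*x + 1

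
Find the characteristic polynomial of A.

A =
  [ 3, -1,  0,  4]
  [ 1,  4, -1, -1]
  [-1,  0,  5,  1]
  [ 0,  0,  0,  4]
x^4 - 16*x^3 + 96*x^2 - 256*x + 256

Expanding det(x·I − A) (e.g. by cofactor expansion or by noting that A is similar to its Jordan form J, which has the same characteristic polynomial as A) gives
  χ_A(x) = x^4 - 16*x^3 + 96*x^2 - 256*x + 256
which factors as (x - 4)^4. The eigenvalues (with algebraic multiplicities) are λ = 4 with multiplicity 4.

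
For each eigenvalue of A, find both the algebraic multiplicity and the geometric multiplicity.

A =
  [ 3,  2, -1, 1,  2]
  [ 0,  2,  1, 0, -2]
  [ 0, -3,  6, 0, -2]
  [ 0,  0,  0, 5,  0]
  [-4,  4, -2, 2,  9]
λ = 5: alg = 5, geom = 3

Step 1 — factor the characteristic polynomial to read off the algebraic multiplicities:
  χ_A(x) = (x - 5)^5

Step 2 — compute geometric multiplicities via the rank-nullity identity g(λ) = n − rank(A − λI):
  rank(A − (5)·I) = 2, so dim ker(A − (5)·I) = n − 2 = 3

Summary:
  λ = 5: algebraic multiplicity = 5, geometric multiplicity = 3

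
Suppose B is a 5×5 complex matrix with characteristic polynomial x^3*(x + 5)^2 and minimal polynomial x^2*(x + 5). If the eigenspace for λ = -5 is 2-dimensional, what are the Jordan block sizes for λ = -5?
Block sizes for λ = -5: [1, 1]

Step 1 — from the characteristic polynomial, algebraic multiplicity of λ = -5 is 2. From dim ker(B − (-5)·I) = 2, there are exactly 2 Jordan blocks for λ = -5.
Step 2 — from the minimal polynomial, the factor (x + 5) tells us the largest block for λ = -5 has size 1.
Step 3 — with total size 2, 2 blocks, and largest block 1, the block sizes (in nonincreasing order) are [1, 1].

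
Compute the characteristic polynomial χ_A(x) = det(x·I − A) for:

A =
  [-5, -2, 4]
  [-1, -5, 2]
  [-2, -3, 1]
x^3 + 9*x^2 + 27*x + 27

Expanding det(x·I − A) (e.g. by cofactor expansion or by noting that A is similar to its Jordan form J, which has the same characteristic polynomial as A) gives
  χ_A(x) = x^3 + 9*x^2 + 27*x + 27
which factors as (x + 3)^3. The eigenvalues (with algebraic multiplicities) are λ = -3 with multiplicity 3.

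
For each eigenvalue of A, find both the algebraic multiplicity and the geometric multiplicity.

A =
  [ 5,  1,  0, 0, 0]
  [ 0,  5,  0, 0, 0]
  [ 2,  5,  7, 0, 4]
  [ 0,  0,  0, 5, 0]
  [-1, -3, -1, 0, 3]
λ = 5: alg = 5, geom = 3

Step 1 — factor the characteristic polynomial to read off the algebraic multiplicities:
  χ_A(x) = (x - 5)^5

Step 2 — compute geometric multiplicities via the rank-nullity identity g(λ) = n − rank(A − λI):
  rank(A − (5)·I) = 2, so dim ker(A − (5)·I) = n − 2 = 3

Summary:
  λ = 5: algebraic multiplicity = 5, geometric multiplicity = 3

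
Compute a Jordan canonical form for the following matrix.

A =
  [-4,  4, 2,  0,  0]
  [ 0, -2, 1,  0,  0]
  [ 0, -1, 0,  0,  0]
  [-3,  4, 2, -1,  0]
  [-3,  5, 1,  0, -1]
J_1(-4) ⊕ J_2(-1) ⊕ J_1(-1) ⊕ J_1(-1)

The characteristic polynomial is
  det(x·I − A) = x^5 + 8*x^4 + 22*x^3 + 28*x^2 + 17*x + 4 = (x + 1)^4*(x + 4)

Eigenvalues and multiplicities (the geometric multiplicity of λ is n − rank(A − λI), which equals the number of Jordan blocks for λ):
  λ = -4: algebraic multiplicity = 1, geometric multiplicity = 1
  λ = -1: algebraic multiplicity = 4, geometric multiplicity = 3

Determining the block sizes for each eigenvalue:
  λ = -4: one block (gm = 1), so the single block has size am = 1 → block sizes [1]
  λ = -1: 3 blocks summing to 4 forces exactly one block of size 2 and the rest size 1 → block sizes [2, 1, 1]

Assembling the blocks gives a Jordan form
J =
  [-4,  0,  0,  0,  0]
  [ 0, -1,  1,  0,  0]
  [ 0,  0, -1,  0,  0]
  [ 0,  0,  0, -1,  0]
  [ 0,  0,  0,  0, -1]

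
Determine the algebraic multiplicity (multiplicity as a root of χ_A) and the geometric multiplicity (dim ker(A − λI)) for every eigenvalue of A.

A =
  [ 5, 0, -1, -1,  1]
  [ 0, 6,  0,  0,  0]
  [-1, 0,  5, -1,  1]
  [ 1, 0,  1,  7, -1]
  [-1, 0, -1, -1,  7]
λ = 6: alg = 5, geom = 4

Step 1 — factor the characteristic polynomial to read off the algebraic multiplicities:
  χ_A(x) = (x - 6)^5

Step 2 — compute geometric multiplicities via the rank-nullity identity g(λ) = n − rank(A − λI):
  rank(A − (6)·I) = 1, so dim ker(A − (6)·I) = n − 1 = 4

Summary:
  λ = 6: algebraic multiplicity = 5, geometric multiplicity = 4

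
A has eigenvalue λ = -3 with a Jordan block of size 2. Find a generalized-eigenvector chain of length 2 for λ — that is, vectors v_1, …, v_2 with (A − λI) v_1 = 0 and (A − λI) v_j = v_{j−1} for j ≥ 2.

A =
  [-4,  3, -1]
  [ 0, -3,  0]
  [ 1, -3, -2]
A Jordan chain for λ = -3 of length 2:
v_1 = (-1, 0, 1)ᵀ
v_2 = (1, 0, 0)ᵀ

Let N = A − (-3)·I. We want v_2 with N^2 v_2 = 0 but N^1 v_2 ≠ 0; then v_{j-1} := N · v_j for j = 2, …, 2.

Pick v_2 = (1, 0, 0)ᵀ.
Then v_1 = N · v_2 = (-1, 0, 1)ᵀ.

Sanity check: (A − (-3)·I) v_1 = (0, 0, 0)ᵀ = 0. ✓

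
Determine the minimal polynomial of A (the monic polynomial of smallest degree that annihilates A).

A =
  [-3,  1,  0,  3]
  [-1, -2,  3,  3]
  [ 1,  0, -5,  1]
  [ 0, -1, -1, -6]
x^2 + 8*x + 16

The characteristic polynomial is χ_A(x) = (x + 4)^4, so the eigenvalues are known. The minimal polynomial is
  m_A(x) = Π_λ (x − λ)^{k_λ}
where k_λ is the size of the *largest* Jordan block for λ (equivalently, the smallest k with (A − λI)^k v = 0 for every generalised eigenvector v of λ).

  λ = -4: largest Jordan block has size 2, contributing (x + 4)^2

So m_A(x) = (x + 4)^2 = x^2 + 8*x + 16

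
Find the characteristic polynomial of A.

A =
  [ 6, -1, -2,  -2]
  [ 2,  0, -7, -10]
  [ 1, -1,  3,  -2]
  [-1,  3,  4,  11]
x^4 - 20*x^3 + 150*x^2 - 500*x + 625

Expanding det(x·I − A) (e.g. by cofactor expansion or by noting that A is similar to its Jordan form J, which has the same characteristic polynomial as A) gives
  χ_A(x) = x^4 - 20*x^3 + 150*x^2 - 500*x + 625
which factors as (x - 5)^4. The eigenvalues (with algebraic multiplicities) are λ = 5 with multiplicity 4.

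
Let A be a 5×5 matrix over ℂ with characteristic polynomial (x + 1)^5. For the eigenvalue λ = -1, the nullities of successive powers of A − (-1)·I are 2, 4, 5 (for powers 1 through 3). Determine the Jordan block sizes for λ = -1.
Block sizes for λ = -1: [3, 2]

From the dimensions of kernels of powers, the number of Jordan blocks of size at least j is d_j − d_{j−1} where d_j = dim ker(N^j) (with d_0 = 0). Computing the differences gives [2, 2, 1].
The number of blocks of size exactly k is (#blocks of size ≥ k) − (#blocks of size ≥ k + 1), so the partition is: 1 block(s) of size 2, 1 block(s) of size 3.
In nonincreasing order the block sizes are [3, 2].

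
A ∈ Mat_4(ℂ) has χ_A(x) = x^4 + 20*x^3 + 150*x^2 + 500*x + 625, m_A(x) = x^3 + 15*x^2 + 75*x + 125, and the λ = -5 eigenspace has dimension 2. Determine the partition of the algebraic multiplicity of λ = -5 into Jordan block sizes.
Block sizes for λ = -5: [3, 1]

Step 1 — from the characteristic polynomial, algebraic multiplicity of λ = -5 is 4. From dim ker(A − (-5)·I) = 2, there are exactly 2 Jordan blocks for λ = -5.
Step 2 — from the minimal polynomial, the factor (x + 5)^3 tells us the largest block for λ = -5 has size 3.
Step 3 — with total size 4, 2 blocks, and largest block 3, the block sizes (in nonincreasing order) are [3, 1].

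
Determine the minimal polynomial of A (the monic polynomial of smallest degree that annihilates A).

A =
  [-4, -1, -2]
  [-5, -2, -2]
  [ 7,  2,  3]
x^3 + 3*x^2 + 3*x + 1

The characteristic polynomial is χ_A(x) = (x + 1)^3, so the eigenvalues are known. The minimal polynomial is
  m_A(x) = Π_λ (x − λ)^{k_λ}
where k_λ is the size of the *largest* Jordan block for λ (equivalently, the smallest k with (A − λI)^k v = 0 for every generalised eigenvector v of λ).

  λ = -1: largest Jordan block has size 3, contributing (x + 1)^3

So m_A(x) = (x + 1)^3 = x^3 + 3*x^2 + 3*x + 1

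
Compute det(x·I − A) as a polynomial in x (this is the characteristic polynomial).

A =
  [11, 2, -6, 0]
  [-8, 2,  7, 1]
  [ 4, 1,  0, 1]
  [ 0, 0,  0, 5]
x^4 - 18*x^3 + 120*x^2 - 350*x + 375

Expanding det(x·I − A) (e.g. by cofactor expansion or by noting that A is similar to its Jordan form J, which has the same characteristic polynomial as A) gives
  χ_A(x) = x^4 - 18*x^3 + 120*x^2 - 350*x + 375
which factors as (x - 5)^3*(x - 3). The eigenvalues (with algebraic multiplicities) are λ = 3 with multiplicity 1, λ = 5 with multiplicity 3.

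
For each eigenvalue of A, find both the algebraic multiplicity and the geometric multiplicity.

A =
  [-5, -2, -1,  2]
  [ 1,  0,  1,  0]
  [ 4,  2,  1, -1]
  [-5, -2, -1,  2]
λ = -2: alg = 1, geom = 1; λ = 0: alg = 3, geom = 1

Step 1 — factor the characteristic polynomial to read off the algebraic multiplicities:
  χ_A(x) = x^3*(x + 2)

Step 2 — compute geometric multiplicities via the rank-nullity identity g(λ) = n − rank(A − λI):
  rank(A − (-2)·I) = 3, so dim ker(A − (-2)·I) = n − 3 = 1
  rank(A − (0)·I) = 3, so dim ker(A − (0)·I) = n − 3 = 1

Summary:
  λ = -2: algebraic multiplicity = 1, geometric multiplicity = 1
  λ = 0: algebraic multiplicity = 3, geometric multiplicity = 1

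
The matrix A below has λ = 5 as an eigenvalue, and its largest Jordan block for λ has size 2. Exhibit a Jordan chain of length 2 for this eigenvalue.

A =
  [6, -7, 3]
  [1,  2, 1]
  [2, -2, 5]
A Jordan chain for λ = 5 of length 2:
v_1 = (1, 1, 2)ᵀ
v_2 = (1, 0, 0)ᵀ

Let N = A − (5)·I. We want v_2 with N^2 v_2 = 0 but N^1 v_2 ≠ 0; then v_{j-1} := N · v_j for j = 2, …, 2.

Pick v_2 = (1, 0, 0)ᵀ.
Then v_1 = N · v_2 = (1, 1, 2)ᵀ.

Sanity check: (A − (5)·I) v_1 = (0, 0, 0)ᵀ = 0. ✓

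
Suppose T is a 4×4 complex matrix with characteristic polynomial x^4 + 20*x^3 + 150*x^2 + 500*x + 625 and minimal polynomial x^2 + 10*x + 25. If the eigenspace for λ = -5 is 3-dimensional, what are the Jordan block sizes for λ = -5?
Block sizes for λ = -5: [2, 1, 1]

Step 1 — from the characteristic polynomial, algebraic multiplicity of λ = -5 is 4. From dim ker(T − (-5)·I) = 3, there are exactly 3 Jordan blocks for λ = -5.
Step 2 — from the minimal polynomial, the factor (x + 5)^2 tells us the largest block for λ = -5 has size 2.
Step 3 — with total size 4, 3 blocks, and largest block 2, the block sizes (in nonincreasing order) are [2, 1, 1].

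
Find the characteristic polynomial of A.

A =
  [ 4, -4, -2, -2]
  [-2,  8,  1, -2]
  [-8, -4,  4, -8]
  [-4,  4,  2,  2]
x^4 - 18*x^3 + 108*x^2 - 216*x

Expanding det(x·I − A) (e.g. by cofactor expansion or by noting that A is similar to its Jordan form J, which has the same characteristic polynomial as A) gives
  χ_A(x) = x^4 - 18*x^3 + 108*x^2 - 216*x
which factors as x*(x - 6)^3. The eigenvalues (with algebraic multiplicities) are λ = 0 with multiplicity 1, λ = 6 with multiplicity 3.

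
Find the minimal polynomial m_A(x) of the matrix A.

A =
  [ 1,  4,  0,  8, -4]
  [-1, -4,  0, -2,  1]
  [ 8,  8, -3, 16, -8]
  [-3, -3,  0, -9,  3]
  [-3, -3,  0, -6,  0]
x^2 + 6*x + 9

The characteristic polynomial is χ_A(x) = (x + 3)^5, so the eigenvalues are known. The minimal polynomial is
  m_A(x) = Π_λ (x − λ)^{k_λ}
where k_λ is the size of the *largest* Jordan block for λ (equivalently, the smallest k with (A − λI)^k v = 0 for every generalised eigenvector v of λ).

  λ = -3: largest Jordan block has size 2, contributing (x + 3)^2

So m_A(x) = (x + 3)^2 = x^2 + 6*x + 9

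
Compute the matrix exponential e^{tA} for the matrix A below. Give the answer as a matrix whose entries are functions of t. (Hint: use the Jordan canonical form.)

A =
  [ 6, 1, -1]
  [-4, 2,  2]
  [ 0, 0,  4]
e^{tA} =
  [2*t*exp(4*t) + exp(4*t), t*exp(4*t), -t*exp(4*t)]
  [-4*t*exp(4*t), -2*t*exp(4*t) + exp(4*t), 2*t*exp(4*t)]
  [0, 0, exp(4*t)]

Strategy: write A = P · J · P⁻¹ where J is a Jordan canonical form, so e^{tA} = P · e^{tJ} · P⁻¹, and e^{tJ} can be computed block-by-block.

A has Jordan form
J =
  [4, 1, 0]
  [0, 4, 0]
  [0, 0, 4]
(up to reordering of blocks).

Per-block formulas:
  For a 2×2 Jordan block J_2(4): exp(t · J_2(4)) = e^(4t)·(I + t·N), where N is the 2×2 nilpotent shift.
  For a 1×1 block at λ = 4: exp(t · [4]) = [e^(4t)].

After assembling e^{tJ} and conjugating by P, we get:

e^{tA} =
  [2*t*exp(4*t) + exp(4*t), t*exp(4*t), -t*exp(4*t)]
  [-4*t*exp(4*t), -2*t*exp(4*t) + exp(4*t), 2*t*exp(4*t)]
  [0, 0, exp(4*t)]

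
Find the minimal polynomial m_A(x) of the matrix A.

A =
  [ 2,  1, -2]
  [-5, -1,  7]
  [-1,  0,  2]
x^3 - 3*x^2 + 3*x - 1

The characteristic polynomial is χ_A(x) = (x - 1)^3, so the eigenvalues are known. The minimal polynomial is
  m_A(x) = Π_λ (x − λ)^{k_λ}
where k_λ is the size of the *largest* Jordan block for λ (equivalently, the smallest k with (A − λI)^k v = 0 for every generalised eigenvector v of λ).

  λ = 1: largest Jordan block has size 3, contributing (x − 1)^3

So m_A(x) = (x - 1)^3 = x^3 - 3*x^2 + 3*x - 1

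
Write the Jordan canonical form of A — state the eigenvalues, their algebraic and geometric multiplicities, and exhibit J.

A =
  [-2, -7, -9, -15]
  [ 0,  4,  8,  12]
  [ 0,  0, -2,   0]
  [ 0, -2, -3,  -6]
J_3(-2) ⊕ J_1(0)

The characteristic polynomial is
  det(x·I − A) = x^4 + 6*x^3 + 12*x^2 + 8*x = x*(x + 2)^3

Eigenvalues and multiplicities (the geometric multiplicity of λ is n − rank(A − λI), which equals the number of Jordan blocks for λ):
  λ = -2: algebraic multiplicity = 3, geometric multiplicity = 1
  λ = 0: algebraic multiplicity = 1, geometric multiplicity = 1

Determining the block sizes for each eigenvalue:
  λ = -2: one block (gm = 1), so the single block has size am = 3 → block sizes [3]
  λ = 0: one block (gm = 1), so the single block has size am = 1 → block sizes [1]

Assembling the blocks gives a Jordan form
J =
  [-2,  1,  0, 0]
  [ 0, -2,  1, 0]
  [ 0,  0, -2, 0]
  [ 0,  0,  0, 0]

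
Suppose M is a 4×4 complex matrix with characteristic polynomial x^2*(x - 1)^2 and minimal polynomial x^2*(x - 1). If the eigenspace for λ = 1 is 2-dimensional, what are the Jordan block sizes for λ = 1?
Block sizes for λ = 1: [1, 1]

Step 1 — from the characteristic polynomial, algebraic multiplicity of λ = 1 is 2. From dim ker(M − (1)·I) = 2, there are exactly 2 Jordan blocks for λ = 1.
Step 2 — from the minimal polynomial, the factor (x − 1) tells us the largest block for λ = 1 has size 1.
Step 3 — with total size 2, 2 blocks, and largest block 1, the block sizes (in nonincreasing order) are [1, 1].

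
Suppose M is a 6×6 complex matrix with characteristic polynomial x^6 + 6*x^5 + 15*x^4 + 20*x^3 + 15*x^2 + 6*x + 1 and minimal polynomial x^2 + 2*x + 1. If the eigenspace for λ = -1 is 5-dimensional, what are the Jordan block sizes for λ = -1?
Block sizes for λ = -1: [2, 1, 1, 1, 1]

Step 1 — from the characteristic polynomial, algebraic multiplicity of λ = -1 is 6. From dim ker(M − (-1)·I) = 5, there are exactly 5 Jordan blocks for λ = -1.
Step 2 — from the minimal polynomial, the factor (x + 1)^2 tells us the largest block for λ = -1 has size 2.
Step 3 — with total size 6, 5 blocks, and largest block 2, the block sizes (in nonincreasing order) are [2, 1, 1, 1, 1].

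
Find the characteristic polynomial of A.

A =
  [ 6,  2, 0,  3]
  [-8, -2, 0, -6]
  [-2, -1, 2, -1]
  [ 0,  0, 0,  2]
x^4 - 8*x^3 + 24*x^2 - 32*x + 16

Expanding det(x·I − A) (e.g. by cofactor expansion or by noting that A is similar to its Jordan form J, which has the same characteristic polynomial as A) gives
  χ_A(x) = x^4 - 8*x^3 + 24*x^2 - 32*x + 16
which factors as (x - 2)^4. The eigenvalues (with algebraic multiplicities) are λ = 2 with multiplicity 4.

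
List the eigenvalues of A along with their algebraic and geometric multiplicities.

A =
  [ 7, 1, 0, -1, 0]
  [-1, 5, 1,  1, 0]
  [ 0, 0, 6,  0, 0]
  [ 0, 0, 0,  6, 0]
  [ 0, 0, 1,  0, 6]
λ = 6: alg = 5, geom = 3

Step 1 — factor the characteristic polynomial to read off the algebraic multiplicities:
  χ_A(x) = (x - 6)^5

Step 2 — compute geometric multiplicities via the rank-nullity identity g(λ) = n − rank(A − λI):
  rank(A − (6)·I) = 2, so dim ker(A − (6)·I) = n − 2 = 3

Summary:
  λ = 6: algebraic multiplicity = 5, geometric multiplicity = 3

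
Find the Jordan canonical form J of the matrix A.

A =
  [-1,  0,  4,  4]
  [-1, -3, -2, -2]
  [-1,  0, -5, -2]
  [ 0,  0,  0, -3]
J_2(-3) ⊕ J_1(-3) ⊕ J_1(-3)

The characteristic polynomial is
  det(x·I − A) = x^4 + 12*x^3 + 54*x^2 + 108*x + 81 = (x + 3)^4

Eigenvalues and multiplicities (the geometric multiplicity of λ is n − rank(A − λI), which equals the number of Jordan blocks for λ):
  λ = -3: algebraic multiplicity = 4, geometric multiplicity = 3

Determining the block sizes for each eigenvalue:
  λ = -3: 3 blocks summing to 4 forces exactly one block of size 2 and the rest size 1 → block sizes [2, 1, 1]

Assembling the blocks gives a Jordan form
J =
  [-3,  1,  0,  0]
  [ 0, -3,  0,  0]
  [ 0,  0, -3,  0]
  [ 0,  0,  0, -3]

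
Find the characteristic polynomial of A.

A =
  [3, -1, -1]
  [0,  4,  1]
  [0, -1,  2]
x^3 - 9*x^2 + 27*x - 27

Expanding det(x·I − A) (e.g. by cofactor expansion or by noting that A is similar to its Jordan form J, which has the same characteristic polynomial as A) gives
  χ_A(x) = x^3 - 9*x^2 + 27*x - 27
which factors as (x - 3)^3. The eigenvalues (with algebraic multiplicities) are λ = 3 with multiplicity 3.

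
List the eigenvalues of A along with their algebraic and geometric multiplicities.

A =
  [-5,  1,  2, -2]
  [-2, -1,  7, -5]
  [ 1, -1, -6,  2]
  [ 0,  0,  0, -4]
λ = -4: alg = 4, geom = 2

Step 1 — factor the characteristic polynomial to read off the algebraic multiplicities:
  χ_A(x) = (x + 4)^4

Step 2 — compute geometric multiplicities via the rank-nullity identity g(λ) = n − rank(A − λI):
  rank(A − (-4)·I) = 2, so dim ker(A − (-4)·I) = n − 2 = 2

Summary:
  λ = -4: algebraic multiplicity = 4, geometric multiplicity = 2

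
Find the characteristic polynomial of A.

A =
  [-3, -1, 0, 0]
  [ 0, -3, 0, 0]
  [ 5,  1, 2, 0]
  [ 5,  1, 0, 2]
x^4 + 2*x^3 - 11*x^2 - 12*x + 36

Expanding det(x·I − A) (e.g. by cofactor expansion or by noting that A is similar to its Jordan form J, which has the same characteristic polynomial as A) gives
  χ_A(x) = x^4 + 2*x^3 - 11*x^2 - 12*x + 36
which factors as (x - 2)^2*(x + 3)^2. The eigenvalues (with algebraic multiplicities) are λ = -3 with multiplicity 2, λ = 2 with multiplicity 2.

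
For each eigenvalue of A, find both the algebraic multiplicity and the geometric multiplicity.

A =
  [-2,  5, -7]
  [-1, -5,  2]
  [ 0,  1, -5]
λ = -4: alg = 3, geom = 1

Step 1 — factor the characteristic polynomial to read off the algebraic multiplicities:
  χ_A(x) = (x + 4)^3

Step 2 — compute geometric multiplicities via the rank-nullity identity g(λ) = n − rank(A − λI):
  rank(A − (-4)·I) = 2, so dim ker(A − (-4)·I) = n − 2 = 1

Summary:
  λ = -4: algebraic multiplicity = 3, geometric multiplicity = 1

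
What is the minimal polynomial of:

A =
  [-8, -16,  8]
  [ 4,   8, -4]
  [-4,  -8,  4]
x^2 - 4*x

The characteristic polynomial is χ_A(x) = x^2*(x - 4), so the eigenvalues are known. The minimal polynomial is
  m_A(x) = Π_λ (x − λ)^{k_λ}
where k_λ is the size of the *largest* Jordan block for λ (equivalently, the smallest k with (A − λI)^k v = 0 for every generalised eigenvector v of λ).

  λ = 0: largest Jordan block has size 1, contributing (x − 0)
  λ = 4: largest Jordan block has size 1, contributing (x − 4)

So m_A(x) = x*(x - 4) = x^2 - 4*x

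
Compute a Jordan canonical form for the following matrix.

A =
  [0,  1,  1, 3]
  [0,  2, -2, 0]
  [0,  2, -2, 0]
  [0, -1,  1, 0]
J_3(0) ⊕ J_1(0)

The characteristic polynomial is
  det(x·I − A) = x^4

Eigenvalues and multiplicities (the geometric multiplicity of λ is n − rank(A − λI), which equals the number of Jordan blocks for λ):
  λ = 0: algebraic multiplicity = 4, geometric multiplicity = 2

Determining the block sizes for each eigenvalue:
  λ = 0: with am = 4 and gm = 2, the partition is not yet determined (e.g. several partitions of 4 into 2 parts exist). Let N = A − (0)·I. Computing rank(N^1) = 2, rank(N^2) = 1, rank(N^3) = 0; the number of blocks of size ≥ j is rank(N^{j−1}) − rank(N^j), giving [2, 1, 1]. So we have 1 block(s) of size 3, 1 block(s) of size 1 → block sizes [3, 1]

Assembling the blocks gives a Jordan form
J =
  [0, 1, 0, 0]
  [0, 0, 1, 0]
  [0, 0, 0, 0]
  [0, 0, 0, 0]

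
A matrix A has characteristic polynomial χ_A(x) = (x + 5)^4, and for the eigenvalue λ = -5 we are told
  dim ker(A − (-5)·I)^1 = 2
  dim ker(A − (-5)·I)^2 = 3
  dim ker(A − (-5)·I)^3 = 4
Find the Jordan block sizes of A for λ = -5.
Block sizes for λ = -5: [3, 1]

From the dimensions of kernels of powers, the number of Jordan blocks of size at least j is d_j − d_{j−1} where d_j = dim ker(N^j) (with d_0 = 0). Computing the differences gives [2, 1, 1].
The number of blocks of size exactly k is (#blocks of size ≥ k) − (#blocks of size ≥ k + 1), so the partition is: 1 block(s) of size 1, 1 block(s) of size 3.
In nonincreasing order the block sizes are [3, 1].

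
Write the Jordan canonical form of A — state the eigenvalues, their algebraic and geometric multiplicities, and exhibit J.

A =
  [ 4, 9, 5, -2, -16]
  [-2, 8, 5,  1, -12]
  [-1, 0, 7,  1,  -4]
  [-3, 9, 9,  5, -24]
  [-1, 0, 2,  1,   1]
J_2(5) ⊕ J_2(5) ⊕ J_1(5)

The characteristic polynomial is
  det(x·I − A) = x^5 - 25*x^4 + 250*x^3 - 1250*x^2 + 3125*x - 3125 = (x - 5)^5

Eigenvalues and multiplicities (the geometric multiplicity of λ is n − rank(A − λI), which equals the number of Jordan blocks for λ):
  λ = 5: algebraic multiplicity = 5, geometric multiplicity = 3

Determining the block sizes for each eigenvalue:
  λ = 5: with am = 5 and gm = 3, the partition is not yet determined (e.g. several partitions of 5 into 3 parts exist). Let N = A − (5)·I. Computing rank(N^1) = 2, rank(N^2) = 0; the number of blocks of size ≥ j is rank(N^{j−1}) − rank(N^j), giving [3, 2]. So we have 2 block(s) of size 2, 1 block(s) of size 1 → block sizes [2, 2, 1]

Assembling the blocks gives a Jordan form
J =
  [5, 1, 0, 0, 0]
  [0, 5, 0, 0, 0]
  [0, 0, 5, 1, 0]
  [0, 0, 0, 5, 0]
  [0, 0, 0, 0, 5]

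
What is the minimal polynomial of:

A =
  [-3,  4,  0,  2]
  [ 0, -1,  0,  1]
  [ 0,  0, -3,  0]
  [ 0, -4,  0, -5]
x^2 + 6*x + 9

The characteristic polynomial is χ_A(x) = (x + 3)^4, so the eigenvalues are known. The minimal polynomial is
  m_A(x) = Π_λ (x − λ)^{k_λ}
where k_λ is the size of the *largest* Jordan block for λ (equivalently, the smallest k with (A − λI)^k v = 0 for every generalised eigenvector v of λ).

  λ = -3: largest Jordan block has size 2, contributing (x + 3)^2

So m_A(x) = (x + 3)^2 = x^2 + 6*x + 9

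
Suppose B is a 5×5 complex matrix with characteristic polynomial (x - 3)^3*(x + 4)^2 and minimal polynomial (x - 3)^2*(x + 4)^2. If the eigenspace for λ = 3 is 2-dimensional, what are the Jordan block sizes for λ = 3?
Block sizes for λ = 3: [2, 1]

Step 1 — from the characteristic polynomial, algebraic multiplicity of λ = 3 is 3. From dim ker(B − (3)·I) = 2, there are exactly 2 Jordan blocks for λ = 3.
Step 2 — from the minimal polynomial, the factor (x − 3)^2 tells us the largest block for λ = 3 has size 2.
Step 3 — with total size 3, 2 blocks, and largest block 2, the block sizes (in nonincreasing order) are [2, 1].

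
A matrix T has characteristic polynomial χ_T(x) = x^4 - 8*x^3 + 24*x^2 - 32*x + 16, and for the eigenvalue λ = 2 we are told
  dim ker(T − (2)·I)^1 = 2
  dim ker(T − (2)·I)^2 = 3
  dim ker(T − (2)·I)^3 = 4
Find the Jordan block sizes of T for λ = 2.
Block sizes for λ = 2: [3, 1]

From the dimensions of kernels of powers, the number of Jordan blocks of size at least j is d_j − d_{j−1} where d_j = dim ker(N^j) (with d_0 = 0). Computing the differences gives [2, 1, 1].
The number of blocks of size exactly k is (#blocks of size ≥ k) − (#blocks of size ≥ k + 1), so the partition is: 1 block(s) of size 1, 1 block(s) of size 3.
In nonincreasing order the block sizes are [3, 1].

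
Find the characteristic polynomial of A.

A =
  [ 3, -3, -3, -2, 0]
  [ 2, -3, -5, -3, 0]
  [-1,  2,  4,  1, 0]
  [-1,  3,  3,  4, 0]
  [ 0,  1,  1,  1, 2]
x^5 - 10*x^4 + 40*x^3 - 80*x^2 + 80*x - 32

Expanding det(x·I − A) (e.g. by cofactor expansion or by noting that A is similar to its Jordan form J, which has the same characteristic polynomial as A) gives
  χ_A(x) = x^5 - 10*x^4 + 40*x^3 - 80*x^2 + 80*x - 32
which factors as (x - 2)^5. The eigenvalues (with algebraic multiplicities) are λ = 2 with multiplicity 5.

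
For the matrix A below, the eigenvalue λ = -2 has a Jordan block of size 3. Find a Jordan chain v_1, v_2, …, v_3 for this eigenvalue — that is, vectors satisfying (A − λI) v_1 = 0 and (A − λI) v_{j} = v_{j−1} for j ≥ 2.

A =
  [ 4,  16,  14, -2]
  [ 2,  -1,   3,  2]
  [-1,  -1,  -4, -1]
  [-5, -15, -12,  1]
A Jordan chain for λ = -2 of length 3:
v_1 = (0, 2, -2, 2)ᵀ
v_2 = (-4, 3, -1, 5)ᵀ
v_3 = (2, -1, 0, 0)ᵀ

Let N = A − (-2)·I. We want v_3 with N^3 v_3 = 0 but N^2 v_3 ≠ 0; then v_{j-1} := N · v_j for j = 3, …, 2.

Pick v_3 = (2, -1, 0, 0)ᵀ.
Then v_2 = N · v_3 = (-4, 3, -1, 5)ᵀ.
Then v_1 = N · v_2 = (0, 2, -2, 2)ᵀ.

Sanity check: (A − (-2)·I) v_1 = (0, 0, 0, 0)ᵀ = 0. ✓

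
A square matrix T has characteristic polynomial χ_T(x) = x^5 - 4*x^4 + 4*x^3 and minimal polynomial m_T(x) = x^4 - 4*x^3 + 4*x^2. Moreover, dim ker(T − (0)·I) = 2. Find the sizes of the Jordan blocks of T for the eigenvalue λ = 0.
Block sizes for λ = 0: [2, 1]

Step 1 — from the characteristic polynomial, algebraic multiplicity of λ = 0 is 3. From dim ker(T − (0)·I) = 2, there are exactly 2 Jordan blocks for λ = 0.
Step 2 — from the minimal polynomial, the factor (x − 0)^2 tells us the largest block for λ = 0 has size 2.
Step 3 — with total size 3, 2 blocks, and largest block 2, the block sizes (in nonincreasing order) are [2, 1].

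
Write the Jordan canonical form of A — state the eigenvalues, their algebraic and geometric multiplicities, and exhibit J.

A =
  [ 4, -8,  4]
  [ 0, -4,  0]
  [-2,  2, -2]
J_1(-4) ⊕ J_1(0) ⊕ J_1(2)

The characteristic polynomial is
  det(x·I − A) = x^3 + 2*x^2 - 8*x = x*(x - 2)*(x + 4)

Eigenvalues and multiplicities (the geometric multiplicity of λ is n − rank(A − λI), which equals the number of Jordan blocks for λ):
  λ = -4: algebraic multiplicity = 1, geometric multiplicity = 1
  λ = 0: algebraic multiplicity = 1, geometric multiplicity = 1
  λ = 2: algebraic multiplicity = 1, geometric multiplicity = 1

Determining the block sizes for each eigenvalue:
  λ = -4: one block (gm = 1), so the single block has size am = 1 → block sizes [1]
  λ = 0: one block (gm = 1), so the single block has size am = 1 → block sizes [1]
  λ = 2: one block (gm = 1), so the single block has size am = 1 → block sizes [1]

Assembling the blocks gives a Jordan form
J =
  [-4, 0, 0]
  [ 0, 0, 0]
  [ 0, 0, 2]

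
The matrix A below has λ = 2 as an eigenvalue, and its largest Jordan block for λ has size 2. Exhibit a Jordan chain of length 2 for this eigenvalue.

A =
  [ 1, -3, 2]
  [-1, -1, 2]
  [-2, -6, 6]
A Jordan chain for λ = 2 of length 2:
v_1 = (-1, -1, -2)ᵀ
v_2 = (1, 0, 0)ᵀ

Let N = A − (2)·I. We want v_2 with N^2 v_2 = 0 but N^1 v_2 ≠ 0; then v_{j-1} := N · v_j for j = 2, …, 2.

Pick v_2 = (1, 0, 0)ᵀ.
Then v_1 = N · v_2 = (-1, -1, -2)ᵀ.

Sanity check: (A − (2)·I) v_1 = (0, 0, 0)ᵀ = 0. ✓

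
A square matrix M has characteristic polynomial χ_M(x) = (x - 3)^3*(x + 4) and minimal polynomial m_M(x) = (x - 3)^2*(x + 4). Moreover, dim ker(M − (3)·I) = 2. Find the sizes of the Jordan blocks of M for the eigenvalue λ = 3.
Block sizes for λ = 3: [2, 1]

Step 1 — from the characteristic polynomial, algebraic multiplicity of λ = 3 is 3. From dim ker(M − (3)·I) = 2, there are exactly 2 Jordan blocks for λ = 3.
Step 2 — from the minimal polynomial, the factor (x − 3)^2 tells us the largest block for λ = 3 has size 2.
Step 3 — with total size 3, 2 blocks, and largest block 2, the block sizes (in nonincreasing order) are [2, 1].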